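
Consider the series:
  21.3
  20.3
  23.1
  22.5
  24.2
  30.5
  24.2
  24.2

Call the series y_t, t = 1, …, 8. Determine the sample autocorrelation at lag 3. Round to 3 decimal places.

-0.049

Mean ȳ = (21.3 + 20.3 + 23.1 + 22.5 + 24.2 + 30.5 + 24.2 + 24.2)/8 = 23.7875
Deviations from mean: -2.4875, -3.4875, -0.6875, -1.2875, 0.4125, 6.7125, 0.4125, 0.4125
Numerator Σ_{t=1}^{5}(y_t−ȳ)(y_{t+3}−ȳ) = -3.2117
Denominator Σ(y_t−ȳ)² = 66.0488
r_3 = -3.2117 / 66.0488 = -0.049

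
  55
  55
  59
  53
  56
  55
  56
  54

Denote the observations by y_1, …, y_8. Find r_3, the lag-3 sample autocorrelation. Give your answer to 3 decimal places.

-0.139

Mean ȳ = (55 + 55 + 59 + 53 + 56 + 55 + 56 + 54)/8 = 55.3750
Σ(y_t−ȳ)(y_{t+3}−ȳ) = (0.8906) + (-0.2344) + (-1.3594) + (-1.4844) + (-0.8594) = -3.0469
Denominator Σ(y_t−ȳ)² = 21.8750
r_3 = -3.0469 / 21.8750 = -0.139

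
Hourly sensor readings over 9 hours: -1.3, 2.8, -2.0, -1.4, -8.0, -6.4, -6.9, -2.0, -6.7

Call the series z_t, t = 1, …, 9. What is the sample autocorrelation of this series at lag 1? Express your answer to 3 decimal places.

0.289

Mean z̄ = (-1.3 + 2.8 − 2.0 − 1.4 − 8.0 − 6.4 − 6.9 − 2.0 − 6.7)/9 = -3.5444
Numerator Σ_{t=1}^{8}(z_t−z̄)(z_{t+1}−z̄) = 30.0447
Denominator Σ(z_t−z̄)² = 103.8822
r_1 = 30.0447 / 103.8822 = 0.289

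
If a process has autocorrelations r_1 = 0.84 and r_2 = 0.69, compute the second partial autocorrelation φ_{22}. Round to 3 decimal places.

φ_{22} = (r_2 − r_1²) / (1 − r_1²)
r_1² = (0.84)² = 0.7056
Numerator = 0.69 − 0.7056 = -0.0156; denominator = 1 − 0.7056 = 0.2944
φ_{22} = -0.0156 / 0.2944 = -0.053

-0.053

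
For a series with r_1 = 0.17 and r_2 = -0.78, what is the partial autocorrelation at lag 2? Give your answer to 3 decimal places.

φ_{22} = (r_2 − r_1²) / (1 − r_1²)
r_1² = (0.17)² = 0.0289
Numerator = -0.78 − 0.0289 = -0.8089; denominator = 1 − 0.0289 = 0.9711
φ_{22} = -0.8089 / 0.9711 = -0.833

-0.833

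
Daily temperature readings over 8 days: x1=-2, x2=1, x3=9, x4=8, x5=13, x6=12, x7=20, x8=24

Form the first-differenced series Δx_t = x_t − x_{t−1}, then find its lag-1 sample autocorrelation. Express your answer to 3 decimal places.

-0.652

First differences Δx: 3, 8, -1, 5, -1, 8, 4
Mean of differences = 3.7143
Numerator Σ(Δx_t−Δx̄)(Δx_{t+1}−Δx̄) = -54.3673
Denominator Σ(Δx_t−Δx̄)² = 83.4286
r_1(Δx) = -54.3673 / 83.4286 = -0.652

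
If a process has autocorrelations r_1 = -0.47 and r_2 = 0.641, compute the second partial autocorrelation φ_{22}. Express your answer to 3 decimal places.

0.539

φ_{22} = (r_2 − r_1²) / (1 − r_1²)
r_1² = (-0.47)² = 0.2209
Numerator = 0.641 − 0.2209 = 0.4201; denominator = 1 − 0.2209 = 0.7791
φ_{22} = 0.4201 / 0.7791 = 0.539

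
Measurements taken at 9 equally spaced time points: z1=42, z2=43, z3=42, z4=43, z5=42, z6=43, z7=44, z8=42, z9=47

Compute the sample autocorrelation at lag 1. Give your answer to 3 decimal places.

Mean z̄ = (42 + 43 + 42 + 43 + 42 + 43 + 44 + 42 + 47)/9 = 43.1111
Numerator Σ_{t=1}^{8}(z_t−z̄)(z_{t+1}−z̄) = -4.7901
Denominator Σ(z_t−z̄)² = 20.8889
r_1 = -4.7901 / 20.8889 = -0.229

-0.229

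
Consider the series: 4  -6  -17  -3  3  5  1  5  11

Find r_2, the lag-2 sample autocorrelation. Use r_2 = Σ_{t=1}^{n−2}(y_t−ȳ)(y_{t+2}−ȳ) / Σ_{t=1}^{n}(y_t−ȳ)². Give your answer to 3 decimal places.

-0.139

Mean ȳ = (4 − 6 − 17 − 3 + 3 + 5 + 1 + 5 + 11)/9 = 0.3333
Numerator Σ_{t=1}^{7}(y_t−ȳ)(y_{t+2}−ȳ) = -73.5556
Denominator Σ(y_t−ȳ)² = 530.0000
r_2 = -73.5556 / 530.0000 = -0.139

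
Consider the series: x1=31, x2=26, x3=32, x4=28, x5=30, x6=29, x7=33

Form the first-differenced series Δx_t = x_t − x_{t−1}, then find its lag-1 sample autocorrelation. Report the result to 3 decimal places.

-0.710

First differences Δx: -5, 6, -4, 2, -1, 4
Mean of differences = 0.3333
Numerator Σ(Δx_t−Δx̄)(Δx_{t+1}−Δx̄) = -69.1111
Denominator Σ(Δx_t−Δx̄)² = 97.3333
r_1(Δx) = -69.1111 / 97.3333 = -0.710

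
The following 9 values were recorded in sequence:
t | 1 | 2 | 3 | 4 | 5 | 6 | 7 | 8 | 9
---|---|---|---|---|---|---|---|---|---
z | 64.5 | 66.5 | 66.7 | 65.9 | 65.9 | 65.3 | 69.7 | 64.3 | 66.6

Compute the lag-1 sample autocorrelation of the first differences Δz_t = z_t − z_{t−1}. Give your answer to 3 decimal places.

First differences Δz: 2.0, 0.2, -0.8, 0.0, -0.6, 4.4, -5.4, 2.3
Mean of differences = 0.2625
Numerator Σ(Δz_t−Δz̄)(Δz_{t+1}−Δz̄) = -38.0714
Denominator Σ(Δz_t−Δz̄)² = 58.2988
r_1(Δz) = -38.0714 / 58.2988 = -0.653

-0.653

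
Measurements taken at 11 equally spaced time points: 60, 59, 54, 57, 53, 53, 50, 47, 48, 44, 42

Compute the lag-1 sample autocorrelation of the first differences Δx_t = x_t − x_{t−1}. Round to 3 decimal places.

-0.733

First differences Δx: -1, -5, 3, -4, 0, -3, -3, 1, -4, -2
Mean of differences = -1.8000
Numerator Σ(Δx_t−Δx̄)(Δx_{t+1}−Δx̄) = -42.2400
Denominator Σ(Δx_t−Δx̄)² = 57.6000
r_1(Δx) = -42.2400 / 57.6000 = -0.733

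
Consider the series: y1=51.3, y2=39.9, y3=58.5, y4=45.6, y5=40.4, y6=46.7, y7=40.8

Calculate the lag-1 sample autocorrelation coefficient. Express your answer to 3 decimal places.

-0.425

Mean ȳ = (51.3 + 39.9 + 58.5 + 45.6 + 40.4 + 46.7 + 40.8)/7 = 46.1714
Σ(y_t−ȳ)(y_{t+1}−ȳ) = (-32.1635) + (-77.3178) + (-7.0449) + (3.2980) + (-3.0506) + (-2.8392) = -119.1180
Denominator Σ(y_t−ȳ)² = 280.3943
r_1 = -119.1180 / 280.3943 = -0.425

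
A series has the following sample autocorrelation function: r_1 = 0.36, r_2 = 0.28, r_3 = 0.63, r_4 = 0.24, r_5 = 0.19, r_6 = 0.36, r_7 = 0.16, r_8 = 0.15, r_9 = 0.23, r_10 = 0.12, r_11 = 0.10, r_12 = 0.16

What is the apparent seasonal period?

3

The largest autocorrelation is r_3 = 0.63; the remaining lags stay at or below 0.36. The elevated value at lag 1 (0.36), dropping to 0.28 at lag 2, reflects decaying short-term dependence rather than seasonality.
The dominant spike at lag 3 indicates a seasonal period of 3.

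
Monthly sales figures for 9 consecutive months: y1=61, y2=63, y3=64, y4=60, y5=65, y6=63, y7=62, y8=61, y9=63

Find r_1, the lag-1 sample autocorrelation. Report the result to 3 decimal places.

-0.444

Mean ȳ = (61 + 63 + 64 + 60 + 65 + 63 + 62 + 61 + 63)/9 = 62.4444
Numerator Σ_{t=1}^{8}(y_t−ȳ)(y_{t+1}−ȳ) = -8.9753
Denominator Σ(y_t−ȳ)² = 20.2222
r_1 = -8.9753 / 20.2222 = -0.444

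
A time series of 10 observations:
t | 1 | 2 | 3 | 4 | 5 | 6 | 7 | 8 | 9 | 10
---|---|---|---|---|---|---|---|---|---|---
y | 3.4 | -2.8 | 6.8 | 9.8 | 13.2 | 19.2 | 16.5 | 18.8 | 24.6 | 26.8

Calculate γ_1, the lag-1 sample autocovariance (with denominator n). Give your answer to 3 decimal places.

53.772

Mean ȳ = (3.4 − 2.8 + 6.8 + 9.8 + 13.2 + 19.2 + 16.5 + 18.8 + 24.6 + 26.8)/10 = 13.6300
Σ_{t=1}^{9}(y_t−ȳ)(y_{t+1}−ȳ) = 537.7201
γ_1 = 537.7201 / 10 = 53.772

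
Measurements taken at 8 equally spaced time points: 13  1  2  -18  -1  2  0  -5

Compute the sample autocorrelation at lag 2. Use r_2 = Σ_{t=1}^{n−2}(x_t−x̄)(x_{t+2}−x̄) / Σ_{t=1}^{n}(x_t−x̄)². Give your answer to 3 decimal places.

-0.100

Mean x̄ = (13 + 1 + 2 − 18 − 1 + 2 + 0 − 5)/8 = -0.7500
Numerator Σ_{t=1}^{6}(x_t−x̄)(x_{t+2}−x̄) = -52.3750
Denominator Σ(x_t−x̄)² = 523.5000
r_2 = -52.3750 / 523.5000 = -0.100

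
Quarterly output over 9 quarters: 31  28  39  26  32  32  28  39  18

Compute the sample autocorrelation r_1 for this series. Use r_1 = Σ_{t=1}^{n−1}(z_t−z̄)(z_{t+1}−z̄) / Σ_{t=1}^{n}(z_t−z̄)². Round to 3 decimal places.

-0.576

Mean z̄ = (31 + 28 + 39 + 26 + 32 + 32 + 28 + 39 + 18)/9 = 30.3333
Numerator Σ_{t=1}^{8}(z_t−z̄)(z_{t+1}−z̄) = -194.7778
Denominator Σ(z_t−z̄)² = 338.0000
r_1 = -194.7778 / 338.0000 = -0.576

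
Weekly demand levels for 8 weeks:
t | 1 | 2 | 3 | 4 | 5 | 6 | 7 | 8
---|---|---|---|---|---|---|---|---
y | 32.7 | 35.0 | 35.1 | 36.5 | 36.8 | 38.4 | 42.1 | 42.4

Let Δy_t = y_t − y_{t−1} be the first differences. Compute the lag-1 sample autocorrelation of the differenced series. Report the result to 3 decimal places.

First differences Δy: 2.3, 0.1, 1.4, 0.3, 1.6, 3.7, 0.3
Mean of differences = 1.3857
Numerator Σ(Δy_t−Δȳ)(Δy_{t+1}−Δȳ) = -3.4588
Denominator Σ(Δy_t−Δȳ)² = 10.2486
r_1(Δy) = -3.4588 / 10.2486 = -0.337

-0.337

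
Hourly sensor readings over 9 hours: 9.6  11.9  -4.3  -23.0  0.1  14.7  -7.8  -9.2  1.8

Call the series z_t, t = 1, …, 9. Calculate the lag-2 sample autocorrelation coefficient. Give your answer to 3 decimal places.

-0.717

Mean z̄ = (9.6 + 11.9 − 4.3 − 23.0 + 0.1 + 14.7 − 7.8 − 9.2 + 1.8)/9 = -0.6889
Σ(z_t−z̄)(z_{t+2}−z̄) = (-37.1543) + (-280.8721) + (-2.8488) + (-343.3432) + (-5.6099) + (-130.9765) + (-17.6988) = -818.5036
Denominator Σ(z_t−z̄)² = 1141.8089
r_2 = -818.5036 / 1141.8089 = -0.717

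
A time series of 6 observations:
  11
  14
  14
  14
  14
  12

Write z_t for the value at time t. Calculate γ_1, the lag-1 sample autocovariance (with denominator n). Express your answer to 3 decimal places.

-0.116

Mean z̄ = (11 + 14 + 14 + 14 + 14 + 12)/6 = 13.1667
Σ_{t=1}^{5}(z_t−z̄)(z_{t+1}−z̄) = -0.6944
γ_1 = -0.6944 / 6 = -0.116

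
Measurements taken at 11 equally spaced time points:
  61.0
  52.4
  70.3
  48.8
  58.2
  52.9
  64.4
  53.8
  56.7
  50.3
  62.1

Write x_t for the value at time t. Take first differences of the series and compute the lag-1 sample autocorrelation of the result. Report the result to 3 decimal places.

First differences Δx: -8.6, 17.9, -21.5, 9.4, -5.3, 11.5, -10.6, 2.9, -6.4, 11.8
Mean of differences = 0.1100
Numerator Σ(Δx_t−Δx̄)(Δx_{t+1}−Δx̄) = -1098.1611
Denominator Σ(Δx_t−Δx̄)² = 1406.1690
r_1(Δx) = -1098.1611 / 1406.1690 = -0.781

-0.781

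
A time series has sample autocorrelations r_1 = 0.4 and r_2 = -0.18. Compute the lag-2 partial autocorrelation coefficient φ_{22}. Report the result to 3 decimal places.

φ_{22} = (r_2 − r_1²) / (1 − r_1²)
r_1² = (0.4)² = 0.16
Numerator = -0.18 − 0.1600 = -0.3400; denominator = 1 − 0.1600 = 0.8400
φ_{22} = -0.3400 / 0.8400 = -0.405

-0.405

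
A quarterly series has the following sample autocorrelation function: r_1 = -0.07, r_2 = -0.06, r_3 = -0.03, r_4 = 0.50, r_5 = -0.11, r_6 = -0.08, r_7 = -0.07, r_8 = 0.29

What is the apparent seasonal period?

4

The largest autocorrelation is r_4 = 0.50, with a weaker echo at lag 8 (0.29); the remaining lags stay at or below -0.03.
The dominant spike at lag 4 indicates a seasonal period of 4.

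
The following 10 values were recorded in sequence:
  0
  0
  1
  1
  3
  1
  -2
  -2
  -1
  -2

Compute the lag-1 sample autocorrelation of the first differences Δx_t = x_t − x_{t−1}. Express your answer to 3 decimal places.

First differences Δx: 0, 1, 0, 2, -2, -3, 0, 1, -1
Mean of differences = -0.2222
Numerator Σ(Δx_t−Δx̄)(Δx_{t+1}−Δx̄) = 0.7284
Denominator Σ(Δx_t−Δx̄)² = 19.5556
r_1(Δx) = 0.7284 / 19.5556 = 0.037

0.037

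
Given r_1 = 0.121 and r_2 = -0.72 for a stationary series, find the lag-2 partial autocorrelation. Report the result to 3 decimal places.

-0.746

φ_{22} = (r_2 − r_1²) / (1 − r_1²)
r_1² = (0.121)² = 0.014641
Numerator = -0.72 − 0.0146 = -0.7346; denominator = 1 − 0.0146 = 0.9854
φ_{22} = -0.7346 / 0.9854 = -0.746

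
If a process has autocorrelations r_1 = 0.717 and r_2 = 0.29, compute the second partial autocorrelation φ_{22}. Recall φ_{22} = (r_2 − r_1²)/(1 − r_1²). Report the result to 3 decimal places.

φ_{22} = (r_2 − r_1²) / (1 − r_1²)
r_1² = (0.717)² = 0.514089
Numerator = 0.29 − 0.5141 = -0.2241; denominator = 1 − 0.5141 = 0.4859
φ_{22} = -0.2241 / 0.4859 = -0.461

-0.461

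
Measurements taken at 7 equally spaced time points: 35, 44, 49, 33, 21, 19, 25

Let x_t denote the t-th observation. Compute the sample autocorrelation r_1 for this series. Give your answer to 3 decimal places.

0.612

Mean x̄ = (35 + 44 + 49 + 33 + 21 + 19 + 25)/7 = 32.2857
Σ(x_t−x̄)(x_{t+1}−x̄) = (31.7959) + (195.7959) + (11.9388) + (-8.0612) + (149.9388) + (96.7959) = 478.2041
Denominator Σ(x_t−x̄)² = 781.4286
r_1 = 478.2041 / 781.4286 = 0.612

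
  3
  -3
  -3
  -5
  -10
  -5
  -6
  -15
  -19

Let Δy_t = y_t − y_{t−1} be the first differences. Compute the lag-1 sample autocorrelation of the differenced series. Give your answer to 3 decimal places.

-0.122

First differences Δy: -6, 0, -2, -5, 5, -1, -9, -4
Mean of differences = -2.7500
Numerator Σ(Δy_t−Δȳ)(Δy_{t+1}−Δȳ) = -15.5625
Denominator Σ(Δy_t−Δȳ)² = 127.5000
r_1(Δy) = -15.5625 / 127.5000 = -0.122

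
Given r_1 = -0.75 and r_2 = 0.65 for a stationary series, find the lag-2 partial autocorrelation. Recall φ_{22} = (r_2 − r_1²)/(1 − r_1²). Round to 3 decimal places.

0.200

φ_{22} = (r_2 − r_1²) / (1 − r_1²)
r_1² = (-0.75)² = 0.5625
Numerator = 0.65 − 0.5625 = 0.0875; denominator = 1 − 0.5625 = 0.4375
φ_{22} = 0.0875 / 0.4375 = 0.200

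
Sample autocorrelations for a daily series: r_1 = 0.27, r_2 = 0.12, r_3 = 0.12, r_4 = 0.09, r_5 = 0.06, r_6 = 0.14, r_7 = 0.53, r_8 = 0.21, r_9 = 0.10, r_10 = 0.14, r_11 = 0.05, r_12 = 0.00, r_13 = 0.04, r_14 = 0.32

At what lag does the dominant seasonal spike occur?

7

The largest autocorrelation is r_7 = 0.53, with a weaker echo at lag 14 (0.32); the remaining lags stay at or below 0.27. The elevated value at lag 1 (0.27), dropping to 0.12 at lag 2, reflects decaying short-term dependence rather than seasonality.
The dominant spike at lag 7 indicates a seasonal period of 7.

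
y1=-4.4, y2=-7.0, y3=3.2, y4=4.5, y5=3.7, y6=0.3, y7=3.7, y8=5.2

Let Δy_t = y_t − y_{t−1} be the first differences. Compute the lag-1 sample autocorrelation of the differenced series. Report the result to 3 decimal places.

First differences Δy: -2.6, 10.2, 1.3, -0.8, -3.4, 3.4, 1.5
Mean of differences = 1.3714
Numerator Σ(Δy_t−Δȳ)(Δy_{t+1}−Δȳ) = -34.5951
Denominator Σ(Δy_t−Δȳ)² = 125.3343
r_1(Δy) = -34.5951 / 125.3343 = -0.276

-0.276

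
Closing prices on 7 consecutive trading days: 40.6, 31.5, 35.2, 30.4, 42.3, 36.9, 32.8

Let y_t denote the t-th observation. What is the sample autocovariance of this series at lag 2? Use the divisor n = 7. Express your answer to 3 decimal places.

-1.281

Mean ȳ = (40.6 + 31.5 + 35.2 + 30.4 + 42.3 + 36.9 + 32.8)/7 = 35.6714
Σ_{t=1}^{5}(y_t−ȳ)(y_{t+2}−ȳ) = -8.9688
γ_2 = -8.9688 / 7 = -1.281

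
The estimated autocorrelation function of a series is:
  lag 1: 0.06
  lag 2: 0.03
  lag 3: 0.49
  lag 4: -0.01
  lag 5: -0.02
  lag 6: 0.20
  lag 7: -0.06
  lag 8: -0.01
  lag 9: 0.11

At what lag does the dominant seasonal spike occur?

3

The largest autocorrelation is r_3 = 0.49, with a weaker echo at lag 6 (0.20); the remaining lags stay at or below 0.11.
The dominant spike at lag 3 indicates a seasonal period of 3.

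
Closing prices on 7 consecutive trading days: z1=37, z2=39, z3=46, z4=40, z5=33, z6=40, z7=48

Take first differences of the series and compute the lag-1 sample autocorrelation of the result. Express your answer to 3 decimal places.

0.068

First differences Δz: 2, 7, -6, -7, 7, 8
Mean of differences = 1.8333
Numerator Σ(Δz_t−Δz̄)(Δz_{t+1}−Δz̄) = 15.8056
Denominator Σ(Δz_t−Δz̄)² = 230.8333
r_1(Δz) = 15.8056 / 230.8333 = 0.068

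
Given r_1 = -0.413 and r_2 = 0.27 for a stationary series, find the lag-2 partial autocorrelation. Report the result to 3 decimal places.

0.120

φ_{22} = (r_2 − r_1²) / (1 − r_1²)
r_1² = (-0.413)² = 0.170569
Numerator = 0.27 − 0.1706 = 0.0994; denominator = 1 − 0.1706 = 0.8294
φ_{22} = 0.0994 / 0.8294 = 0.120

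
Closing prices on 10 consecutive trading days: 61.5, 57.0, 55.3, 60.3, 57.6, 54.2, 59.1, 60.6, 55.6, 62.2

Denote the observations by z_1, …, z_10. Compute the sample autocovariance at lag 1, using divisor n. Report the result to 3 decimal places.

Mean z̄ = (61.5 + 57.0 + 55.3 + 60.3 + 57.6 + 54.2 + 59.1 + 60.6 + 55.6 + 62.2)/10 = 58.3400
Σ_{t=1}^{9}(z_t−z̄)(z_{t+1}−z̄) = -22.7036
γ_1 = -22.7036 / 10 = -2.270

-2.270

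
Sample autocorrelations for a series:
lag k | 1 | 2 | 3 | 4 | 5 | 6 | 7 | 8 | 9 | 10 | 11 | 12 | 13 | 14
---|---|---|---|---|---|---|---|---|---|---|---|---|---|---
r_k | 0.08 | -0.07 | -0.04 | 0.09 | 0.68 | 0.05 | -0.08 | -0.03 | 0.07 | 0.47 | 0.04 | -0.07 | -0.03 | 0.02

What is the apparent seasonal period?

5

The largest autocorrelation is r_5 = 0.68, with a weaker echo at lag 10 (0.47); the remaining lags stay at or below 0.09.
The dominant spike at lag 5 indicates a seasonal period of 5.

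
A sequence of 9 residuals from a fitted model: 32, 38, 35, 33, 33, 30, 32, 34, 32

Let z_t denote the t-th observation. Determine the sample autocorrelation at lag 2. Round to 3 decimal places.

-0.088

Mean z̄ = (32 + 38 + 35 + 33 + 33 + 30 + 32 + 34 + 32)/9 = 33.2222
Σ(z_t−z̄)(z_{t+2}−z̄) = (-2.1728) + (-1.0617) + (-0.3951) + (0.7160) + (0.2716) + (-2.5062) + (1.4938) = -3.6543
Denominator Σ(z_t−z̄)² = 41.5556
r_2 = -3.6543 / 41.5556 = -0.088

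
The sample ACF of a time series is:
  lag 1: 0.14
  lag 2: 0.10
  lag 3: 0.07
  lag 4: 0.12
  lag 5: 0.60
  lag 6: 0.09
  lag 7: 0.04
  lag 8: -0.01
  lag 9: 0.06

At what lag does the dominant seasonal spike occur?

The largest autocorrelation is r_5 = 0.60; the remaining lags stay at or below 0.14.
The dominant spike at lag 5 indicates a seasonal period of 5.

5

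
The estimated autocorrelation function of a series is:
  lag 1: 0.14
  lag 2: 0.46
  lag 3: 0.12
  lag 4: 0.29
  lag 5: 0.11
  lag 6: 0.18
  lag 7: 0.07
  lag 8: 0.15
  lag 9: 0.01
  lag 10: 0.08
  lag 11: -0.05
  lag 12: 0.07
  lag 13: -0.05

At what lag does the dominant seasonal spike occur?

The largest autocorrelation is r_2 = 0.46, with weaker echoes at lags 4 (0.29), 6 (0.18) and 8 (0.15); the remaining lags stay at or below 0.14.
The dominant spike at lag 2 indicates a seasonal period of 2.

2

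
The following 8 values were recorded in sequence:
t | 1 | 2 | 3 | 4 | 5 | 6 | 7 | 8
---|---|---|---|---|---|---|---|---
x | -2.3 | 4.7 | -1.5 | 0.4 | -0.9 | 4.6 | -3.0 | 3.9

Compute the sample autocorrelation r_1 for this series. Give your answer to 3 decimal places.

Mean x̄ = (-2.3 + 4.7 − 1.5 + 0.4 − 0.9 + 4.6 − 3.0 + 3.9)/8 = 0.7375
Σ(x_t−x̄)(x_{t+1}−x̄) = (-12.0361) + (-8.8661) + (0.7552) + (0.5527) + (-6.3248) + (-14.4361) + (-11.8198) = -52.1752
Denominator Σ(x_t−x̄)² = 71.6188
r_1 = -52.1752 / 71.6188 = -0.729

-0.729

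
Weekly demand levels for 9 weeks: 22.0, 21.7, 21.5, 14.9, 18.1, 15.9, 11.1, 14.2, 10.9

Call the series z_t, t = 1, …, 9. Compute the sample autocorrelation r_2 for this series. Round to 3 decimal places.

0.334

Mean z̄ = (22.0 + 21.7 + 21.5 + 14.9 + 18.1 + 15.9 + 11.1 + 14.2 + 10.9)/9 = 16.7000
Numerator Σ_{t=1}^{7}(z_t−z̄)(z_{t+2}−z̄) = 51.2400
Denominator Σ(z_t−z̄)² = 153.2200
r_2 = 51.2400 / 153.2200 = 0.334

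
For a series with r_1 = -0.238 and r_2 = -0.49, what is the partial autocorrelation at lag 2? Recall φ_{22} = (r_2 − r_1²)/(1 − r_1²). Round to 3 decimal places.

φ_{22} = (r_2 − r_1²) / (1 − r_1²)
r_1² = (-0.238)² = 0.056644
Numerator = -0.49 − 0.0566 = -0.5466; denominator = 1 − 0.0566 = 0.9434
φ_{22} = -0.5466 / 0.9434 = -0.579

-0.579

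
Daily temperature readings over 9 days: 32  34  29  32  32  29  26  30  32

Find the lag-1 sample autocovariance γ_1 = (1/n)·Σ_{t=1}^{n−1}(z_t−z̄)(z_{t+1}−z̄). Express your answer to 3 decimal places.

Mean z̄ = (32 + 34 + 29 + 32 + 32 + 29 + 26 + 30 + 32)/9 = 30.6667
Σ_{t=1}^{8}(z_t−z̄)(z_{t+1}−z̄) = 6.2222
γ_1 = 6.2222 / 9 = 0.691

0.691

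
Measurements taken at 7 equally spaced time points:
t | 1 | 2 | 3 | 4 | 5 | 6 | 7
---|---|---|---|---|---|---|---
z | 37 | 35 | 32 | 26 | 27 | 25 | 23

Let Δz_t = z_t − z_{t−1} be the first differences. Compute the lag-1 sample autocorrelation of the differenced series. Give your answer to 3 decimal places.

-0.346

First differences Δz: -2, -3, -6, 1, -2, -2
Mean of differences = -2.3333
Numerator Σ(Δz_t−Δz̄)(Δz_{t+1}−Δz̄) = -8.7778
Denominator Σ(Δz_t−Δz̄)² = 25.3333
r_1(Δz) = -8.7778 / 25.3333 = -0.346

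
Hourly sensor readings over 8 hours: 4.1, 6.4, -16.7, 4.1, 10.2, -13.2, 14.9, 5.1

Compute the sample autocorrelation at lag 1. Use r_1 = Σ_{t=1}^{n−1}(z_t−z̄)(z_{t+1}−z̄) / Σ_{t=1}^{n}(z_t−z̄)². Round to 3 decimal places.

Mean z̄ = (4.1 + 6.4 − 16.7 + 4.1 + 10.2 − 13.2 + 14.9 + 5.1)/8 = 1.8625
Deviations from mean: 2.2375, 4.5375, -18.5625, 2.2375, 8.3375, -15.0625, 13.0375, 3.2375
Numerator Σ_{t=1}^{7}(z_t−z̄)(z_{t+1}−z̄) = -376.7052
Denominator Σ(z_t−z̄)² = 852.0188
r_1 = -376.7052 / 852.0188 = -0.442

-0.442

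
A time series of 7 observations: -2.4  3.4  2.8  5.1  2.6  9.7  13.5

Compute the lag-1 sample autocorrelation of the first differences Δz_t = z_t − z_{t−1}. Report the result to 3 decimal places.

-0.368

First differences Δz: 5.8, -0.6, 2.3, -2.5, 7.1, 3.8
Mean of differences = 2.6500
Numerator Σ(Δz_t−Δz̄)(Δz_{t+1}−Δz̄) = -25.0975
Denominator Σ(Δz_t−Δz̄)² = 68.2550
r_1(Δz) = -25.0975 / 68.2550 = -0.368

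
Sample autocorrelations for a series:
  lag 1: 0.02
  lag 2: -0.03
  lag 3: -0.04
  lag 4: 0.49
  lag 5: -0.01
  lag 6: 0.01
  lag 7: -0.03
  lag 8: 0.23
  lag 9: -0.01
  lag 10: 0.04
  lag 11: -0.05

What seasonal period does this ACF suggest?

The largest autocorrelation is r_4 = 0.49, with a weaker echo at lag 8 (0.23); the remaining lags stay at or below 0.04.
The dominant spike at lag 4 indicates a seasonal period of 4.

4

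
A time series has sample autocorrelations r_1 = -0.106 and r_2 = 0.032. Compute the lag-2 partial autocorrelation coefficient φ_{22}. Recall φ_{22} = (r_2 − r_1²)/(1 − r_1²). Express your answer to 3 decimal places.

φ_{22} = (r_2 − r_1²) / (1 − r_1²)
r_1² = (-0.106)² = 0.011236
Numerator = 0.032 − 0.0112 = 0.0208; denominator = 1 − 0.0112 = 0.9888
φ_{22} = 0.0208 / 0.9888 = 0.021

0.021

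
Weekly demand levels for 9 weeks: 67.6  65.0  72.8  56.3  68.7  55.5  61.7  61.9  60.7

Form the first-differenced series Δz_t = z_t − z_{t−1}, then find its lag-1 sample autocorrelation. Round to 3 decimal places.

First differences Δz: -2.6, 7.8, -16.5, 12.4, -13.2, 6.2, 0.2, -1.2
Mean of differences = -0.8625
Numerator Σ(Δz_t−Δz̄)(Δz_{t+1}−Δz̄) = -601.5177
Denominator Σ(Δz_t−Δz̄)² = 701.8188
r_1(Δz) = -601.5177 / 701.8188 = -0.857

-0.857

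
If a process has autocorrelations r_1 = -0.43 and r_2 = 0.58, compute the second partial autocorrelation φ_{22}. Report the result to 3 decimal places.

φ_{22} = (r_2 − r_1²) / (1 − r_1²)
r_1² = (-0.43)² = 0.1849
Numerator = 0.58 − 0.1849 = 0.3951; denominator = 1 − 0.1849 = 0.8151
φ_{22} = 0.3951 / 0.8151 = 0.485

0.485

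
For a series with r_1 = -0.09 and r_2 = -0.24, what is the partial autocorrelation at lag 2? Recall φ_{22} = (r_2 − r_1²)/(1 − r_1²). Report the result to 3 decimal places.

φ_{22} = (r_2 − r_1²) / (1 − r_1²)
r_1² = (-0.09)² = 0.0081
Numerator = -0.24 − 0.0081 = -0.2481; denominator = 1 − 0.0081 = 0.9919
φ_{22} = -0.2481 / 0.9919 = -0.250

-0.250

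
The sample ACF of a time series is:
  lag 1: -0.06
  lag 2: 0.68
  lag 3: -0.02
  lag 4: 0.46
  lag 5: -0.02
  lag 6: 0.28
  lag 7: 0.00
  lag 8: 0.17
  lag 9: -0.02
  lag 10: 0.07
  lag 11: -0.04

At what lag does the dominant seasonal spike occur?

2

The largest autocorrelation is r_2 = 0.68, with weaker echoes at lags 4 (0.46), 6 (0.28) and 8 (0.17); the remaining lags stay at or below 0.07.
The dominant spike at lag 2 indicates a seasonal period of 2.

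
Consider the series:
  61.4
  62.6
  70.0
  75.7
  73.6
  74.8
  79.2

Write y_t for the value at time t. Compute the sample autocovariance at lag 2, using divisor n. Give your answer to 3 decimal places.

0.918

Mean ȳ = (61.4 + 62.6 + 70.0 + 75.7 + 73.6 + 74.8 + 79.2)/7 = 71.0429
Σ_{t=1}^{5}(y_t−ȳ)(y_{t+2}−ȳ) = 6.4263
γ_2 = 6.4263 / 7 = 0.918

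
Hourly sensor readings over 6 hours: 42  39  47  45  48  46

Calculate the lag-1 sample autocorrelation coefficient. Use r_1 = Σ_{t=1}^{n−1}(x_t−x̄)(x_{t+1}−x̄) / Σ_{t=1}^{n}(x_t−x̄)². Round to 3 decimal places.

Mean x̄ = (42 + 39 + 47 + 45 + 48 + 46)/6 = 44.5000
Σ(x_t−x̄)(x_{t+1}−x̄) = (13.7500) + (-13.7500) + (1.2500) + (1.7500) + (5.2500) = 8.2500
Denominator Σ(x_t−x̄)² = 57.5000
r_1 = 8.2500 / 57.5000 = 0.143

0.143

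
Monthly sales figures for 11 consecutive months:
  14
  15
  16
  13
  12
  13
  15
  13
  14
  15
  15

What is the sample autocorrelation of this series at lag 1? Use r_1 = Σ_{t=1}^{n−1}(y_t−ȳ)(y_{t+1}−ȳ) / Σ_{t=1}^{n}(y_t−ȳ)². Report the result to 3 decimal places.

0.201

Mean ȳ = (14 + 15 + 16 + 13 + 12 + 13 + 15 + 13 + 14 + 15 + 15)/11 = 14.0909
Numerator Σ_{t=1}^{10}(y_t−ȳ)(y_{t+1}−ȳ) = 2.9917
Denominator Σ(y_t−ȳ)² = 14.9091
r_1 = 2.9917 / 14.9091 = 0.201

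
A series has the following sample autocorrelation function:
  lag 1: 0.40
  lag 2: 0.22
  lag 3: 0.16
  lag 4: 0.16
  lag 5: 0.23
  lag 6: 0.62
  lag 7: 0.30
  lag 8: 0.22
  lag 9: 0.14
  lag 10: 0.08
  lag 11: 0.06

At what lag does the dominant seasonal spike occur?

6

The largest autocorrelation is r_6 = 0.62; the remaining lags stay at or below 0.40. The elevated value at lag 1 (0.40), dropping to 0.22 at lag 2, reflects decaying short-term dependence rather than seasonality.
The dominant spike at lag 6 indicates a seasonal period of 6.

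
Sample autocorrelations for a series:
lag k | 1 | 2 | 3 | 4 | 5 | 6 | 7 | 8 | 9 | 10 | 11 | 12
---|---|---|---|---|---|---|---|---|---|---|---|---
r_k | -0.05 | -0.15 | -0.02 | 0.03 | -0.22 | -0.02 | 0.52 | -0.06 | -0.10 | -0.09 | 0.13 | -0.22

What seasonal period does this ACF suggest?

The largest autocorrelation is r_7 = 0.52; the remaining lags stay at or below 0.13.
The dominant spike at lag 7 indicates a seasonal period of 7.

7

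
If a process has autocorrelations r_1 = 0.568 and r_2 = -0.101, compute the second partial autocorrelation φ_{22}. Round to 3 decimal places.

-0.625

φ_{22} = (r_2 − r_1²) / (1 − r_1²)
r_1² = (0.568)² = 0.322624
Numerator = -0.101 − 0.3226 = -0.4236; denominator = 1 − 0.3226 = 0.6774
φ_{22} = -0.4236 / 0.6774 = -0.625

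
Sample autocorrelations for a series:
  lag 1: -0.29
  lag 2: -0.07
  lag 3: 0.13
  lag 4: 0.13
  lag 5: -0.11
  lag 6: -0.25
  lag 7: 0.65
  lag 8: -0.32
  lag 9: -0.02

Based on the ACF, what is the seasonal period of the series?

7

The largest autocorrelation is r_7 = 0.65; the remaining lags stay at or below 0.13.
The dominant spike at lag 7 indicates a seasonal period of 7.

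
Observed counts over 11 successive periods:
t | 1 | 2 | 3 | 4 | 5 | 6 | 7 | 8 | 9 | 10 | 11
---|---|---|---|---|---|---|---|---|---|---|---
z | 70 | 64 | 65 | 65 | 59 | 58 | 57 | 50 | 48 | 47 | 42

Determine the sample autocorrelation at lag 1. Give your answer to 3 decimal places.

Mean z̄ = (70 + 64 + 65 + 65 + 59 + 58 + 57 + 50 + 48 + 47 + 42)/11 = 56.8182
Numerator Σ_{t=1}^{10}(z_t−z̄)(z_{t+1}−z̄) = 531.9669
Denominator Σ(z_t−z̄)² = 805.6364
r_1 = 531.9669 / 805.6364 = 0.660

0.660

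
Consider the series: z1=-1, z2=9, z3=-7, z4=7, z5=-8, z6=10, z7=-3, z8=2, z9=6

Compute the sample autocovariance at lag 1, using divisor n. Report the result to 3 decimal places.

-33.383

Mean z̄ = (-1 + 9 − 7 + 7 − 8 + 10 − 3 + 2 + 6)/9 = 1.6667
Σ_{t=1}^{8}(z_t−z̄)(z_{t+1}−z̄) = -300.4444
γ_1 = -300.4444 / 9 = -33.383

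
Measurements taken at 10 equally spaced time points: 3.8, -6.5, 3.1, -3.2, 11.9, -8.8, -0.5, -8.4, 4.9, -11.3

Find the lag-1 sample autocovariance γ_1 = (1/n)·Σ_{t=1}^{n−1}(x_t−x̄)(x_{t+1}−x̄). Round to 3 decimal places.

-29.900

Mean x̄ = (3.8 − 6.5 + 3.1 − 3.2 + 11.9 − 8.8 − 0.5 − 8.4 + 4.9 − 11.3)/10 = -1.5000
Σ_{t=1}^{9}(x_t−x̄)(x_{t+1}−x̄) = -299.0000
γ_1 = -299.0000 / 10 = -29.900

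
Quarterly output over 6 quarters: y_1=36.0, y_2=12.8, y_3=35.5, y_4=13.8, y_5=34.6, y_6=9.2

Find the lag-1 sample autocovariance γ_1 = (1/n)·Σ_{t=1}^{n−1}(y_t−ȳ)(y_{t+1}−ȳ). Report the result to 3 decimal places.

Mean ȳ = (36.0 + 12.8 + 35.5 + 13.8 + 34.6 + 9.2)/6 = 23.6500
Deviations: 12.3500, -10.8500, 11.8500, -9.8500, 10.9500, -14.4500
Σ_{t=1}^{5}(y_t−ȳ)(y_{t+1}−ȳ) = -645.3775
γ_1 = -645.3775 / 6 = -107.563

-107.563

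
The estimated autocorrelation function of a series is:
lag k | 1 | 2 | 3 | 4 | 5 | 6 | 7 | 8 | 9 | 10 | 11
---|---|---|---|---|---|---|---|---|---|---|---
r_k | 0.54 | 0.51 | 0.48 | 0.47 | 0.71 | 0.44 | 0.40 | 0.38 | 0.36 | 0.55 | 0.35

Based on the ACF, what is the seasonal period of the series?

The largest autocorrelation is r_5 = 0.71, with a weaker echo at lag 10 (0.55); the remaining lags stay at or below 0.54. The elevated value at lag 1 (0.54), dropping to 0.51 at lag 2, reflects decaying short-term dependence rather than seasonality.
The dominant spike at lag 5 indicates a seasonal period of 5.

5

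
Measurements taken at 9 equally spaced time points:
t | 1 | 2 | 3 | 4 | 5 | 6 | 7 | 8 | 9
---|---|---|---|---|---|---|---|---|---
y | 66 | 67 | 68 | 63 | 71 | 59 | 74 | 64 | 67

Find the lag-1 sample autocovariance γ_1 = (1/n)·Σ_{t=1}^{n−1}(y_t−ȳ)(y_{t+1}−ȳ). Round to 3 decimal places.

-14.503

Mean ȳ = (66 + 67 + 68 + 63 + 71 + 59 + 74 + 64 + 67)/9 = 66.5556
Σ_{t=1}^{8}(y_t−ȳ)(y_{t+1}−ȳ) = -130.5309
γ_1 = -130.5309 / 9 = -14.503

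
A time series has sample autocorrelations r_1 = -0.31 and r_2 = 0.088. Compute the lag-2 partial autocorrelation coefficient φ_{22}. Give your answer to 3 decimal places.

-0.009

φ_{22} = (r_2 − r_1²) / (1 − r_1²)
r_1² = (-0.31)² = 0.0961
Numerator = 0.088 − 0.0961 = -0.0081; denominator = 1 − 0.0961 = 0.9039
φ_{22} = -0.0081 / 0.9039 = -0.009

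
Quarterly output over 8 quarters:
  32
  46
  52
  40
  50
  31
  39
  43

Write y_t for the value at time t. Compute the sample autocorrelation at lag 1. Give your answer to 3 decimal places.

-0.222

Mean ȳ = (32 + 46 + 52 + 40 + 50 + 31 + 39 + 43)/8 = 41.6250
Σ(y_t−ȳ)(y_{t+1}−ȳ) = (-42.1094) + (45.3906) + (-16.8594) + (-13.6094) + (-88.9844) + (27.8906) + (-3.6094) = -91.8906
Denominator Σ(y_t−ȳ)² = 413.8750
r_1 = -91.8906 / 413.8750 = -0.222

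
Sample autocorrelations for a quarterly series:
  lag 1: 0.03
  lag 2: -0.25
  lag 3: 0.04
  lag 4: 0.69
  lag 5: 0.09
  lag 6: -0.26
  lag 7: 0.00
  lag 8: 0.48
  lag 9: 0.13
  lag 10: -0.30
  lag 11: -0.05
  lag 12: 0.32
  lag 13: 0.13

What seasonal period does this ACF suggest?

4

The largest autocorrelation is r_4 = 0.69, with weaker echoes at lags 8 (0.48) and 12 (0.32); the remaining lags stay at or below 0.13.
The dominant spike at lag 4 indicates a seasonal period of 4.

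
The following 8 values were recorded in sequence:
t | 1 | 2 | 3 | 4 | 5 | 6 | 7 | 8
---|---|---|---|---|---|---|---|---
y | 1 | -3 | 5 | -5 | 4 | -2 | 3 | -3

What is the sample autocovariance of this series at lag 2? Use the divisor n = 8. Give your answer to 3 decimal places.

Mean ȳ = (1 − 3 + 5 − 5 + 4 − 2 + 3 − 3)/8 = 0.0000
Deviations: 1.0000, -3.0000, 5.0000, -5.0000, 4.0000, -2.0000, 3.0000, -3.0000
Σ_{t=1}^{6}(y_t−ȳ)(y_{t+2}−ȳ) = 68.0000
γ_2 = 68.0000 / 8 = 8.500

8.500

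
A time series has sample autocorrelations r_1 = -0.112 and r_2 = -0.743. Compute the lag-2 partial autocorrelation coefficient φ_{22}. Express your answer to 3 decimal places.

-0.765

φ_{22} = (r_2 − r_1²) / (1 − r_1²)
r_1² = (-0.112)² = 0.012544
Numerator = -0.743 − 0.0125 = -0.7555; denominator = 1 − 0.0125 = 0.9875
φ_{22} = -0.7555 / 0.9875 = -0.765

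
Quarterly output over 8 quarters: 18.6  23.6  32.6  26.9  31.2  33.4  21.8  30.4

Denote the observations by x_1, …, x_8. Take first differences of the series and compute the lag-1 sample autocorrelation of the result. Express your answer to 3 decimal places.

-0.418

First differences Δx: 5.0, 9.0, -5.7, 4.3, 2.2, -11.6, 8.6
Mean of differences = 1.6857
Numerator Σ(Δx_t−Δx̄)(Δx_{t+1}−Δx̄) = -146.4373
Denominator Σ(Δx_t−Δx̄)² = 350.4486
r_1(Δx) = -146.4373 / 350.4486 = -0.418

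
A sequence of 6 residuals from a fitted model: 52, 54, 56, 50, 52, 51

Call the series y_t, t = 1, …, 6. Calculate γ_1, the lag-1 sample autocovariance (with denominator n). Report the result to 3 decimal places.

Mean ȳ = (52 + 54 + 56 + 50 + 52 + 51)/6 = 52.5000
Deviations: -0.5000, 1.5000, 3.5000, -2.5000, -0.5000, -1.5000
Σ_{t=1}^{5}(y_t−ȳ)(y_{t+1}−ȳ) = -2.2500
γ_1 = -2.2500 / 6 = -0.375

-0.375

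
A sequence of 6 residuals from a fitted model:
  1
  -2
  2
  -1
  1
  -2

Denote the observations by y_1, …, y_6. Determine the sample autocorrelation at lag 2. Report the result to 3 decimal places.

0.547

Mean ȳ = (1 − 2 + 2 − 1 + 1 − 2)/6 = -0.1667
Deviations from mean: 1.1667, -1.8333, 2.1667, -0.8333, 1.1667, -1.8333
Σ(y_t−ȳ)(y_{t+2}−ȳ) = (2.5278) + (1.5278) + (2.5278) + (1.5278) = 8.1111
Denominator Σ(y_t−ȳ)² = 14.8333
r_2 = 8.1111 / 14.8333 = 0.547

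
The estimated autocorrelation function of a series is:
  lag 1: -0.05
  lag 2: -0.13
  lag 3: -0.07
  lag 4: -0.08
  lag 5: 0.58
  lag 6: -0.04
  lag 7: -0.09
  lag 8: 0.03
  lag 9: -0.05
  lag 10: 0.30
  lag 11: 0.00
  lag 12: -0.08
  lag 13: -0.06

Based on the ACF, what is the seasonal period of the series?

The largest autocorrelation is r_5 = 0.58, with a weaker echo at lag 10 (0.30); the remaining lags stay at or below 0.03.
The dominant spike at lag 5 indicates a seasonal period of 5.

5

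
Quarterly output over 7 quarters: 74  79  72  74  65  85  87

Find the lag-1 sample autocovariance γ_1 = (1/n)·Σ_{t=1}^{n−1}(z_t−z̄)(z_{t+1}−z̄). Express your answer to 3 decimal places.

Mean z̄ = (74 + 79 + 72 + 74 + 65 + 85 + 87)/7 = 76.5714
Σ_{t=1}^{6}(z_t−z̄)(z_{t+1}−z̄) = 14.5306
γ_1 = 14.5306 / 7 = 2.076

2.076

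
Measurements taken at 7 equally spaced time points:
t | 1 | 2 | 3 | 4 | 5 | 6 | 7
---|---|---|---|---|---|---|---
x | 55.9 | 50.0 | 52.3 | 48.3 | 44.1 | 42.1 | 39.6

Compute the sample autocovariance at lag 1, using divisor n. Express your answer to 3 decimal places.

Mean x̄ = (55.9 + 50.0 + 52.3 + 48.3 + 44.1 + 42.1 + 39.6)/7 = 47.4714
Deviations: 8.4286, 2.5286, 4.8286, 0.8286, -3.3714, -5.3714, -7.8714
Σ_{t=1}^{6}(x_t−x̄)(x_{t+1}−x̄) = 95.1192
γ_1 = 95.1192 / 7 = 13.588

13.588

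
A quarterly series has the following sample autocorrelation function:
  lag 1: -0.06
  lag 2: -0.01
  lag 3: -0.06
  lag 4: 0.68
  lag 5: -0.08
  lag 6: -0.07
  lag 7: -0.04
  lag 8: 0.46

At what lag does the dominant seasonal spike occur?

4

The largest autocorrelation is r_4 = 0.68, with a weaker echo at lag 8 (0.46); the remaining lags stay at or below -0.01.
The dominant spike at lag 4 indicates a seasonal period of 4.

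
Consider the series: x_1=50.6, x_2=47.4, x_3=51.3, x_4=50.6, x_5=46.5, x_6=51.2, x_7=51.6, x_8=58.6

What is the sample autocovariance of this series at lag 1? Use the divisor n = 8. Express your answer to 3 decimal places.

0.704

Mean x̄ = (50.6 + 47.4 + 51.3 + 50.6 + 46.5 + 51.2 + 51.6 + 58.6)/8 = 50.9750
Σ_{t=1}^{7}(x_t−x̄)(x_{t+1}−x̄) = 5.6344
γ_1 = 5.6344 / 8 = 0.704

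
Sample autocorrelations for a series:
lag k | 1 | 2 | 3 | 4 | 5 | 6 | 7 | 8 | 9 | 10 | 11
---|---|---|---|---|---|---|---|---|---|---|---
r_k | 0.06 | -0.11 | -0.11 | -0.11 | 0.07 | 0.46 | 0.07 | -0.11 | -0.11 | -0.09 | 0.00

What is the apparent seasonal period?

6

The largest autocorrelation is r_6 = 0.46; the remaining lags stay at or below 0.07.
The dominant spike at lag 6 indicates a seasonal period of 6.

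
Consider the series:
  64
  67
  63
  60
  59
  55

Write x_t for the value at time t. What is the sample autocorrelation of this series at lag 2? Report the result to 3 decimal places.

0.016

Mean x̄ = (64 + 67 + 63 + 60 + 59 + 55)/6 = 61.3333
Deviations from mean: 2.6667, 5.6667, 1.6667, -1.3333, -2.3333, -6.3333
Numerator Σ_{t=1}^{4}(x_t−x̄)(x_{t+2}−x̄) = 1.4444
Denominator Σ(x_t−x̄)² = 89.3333
r_2 = 1.4444 / 89.3333 = 0.016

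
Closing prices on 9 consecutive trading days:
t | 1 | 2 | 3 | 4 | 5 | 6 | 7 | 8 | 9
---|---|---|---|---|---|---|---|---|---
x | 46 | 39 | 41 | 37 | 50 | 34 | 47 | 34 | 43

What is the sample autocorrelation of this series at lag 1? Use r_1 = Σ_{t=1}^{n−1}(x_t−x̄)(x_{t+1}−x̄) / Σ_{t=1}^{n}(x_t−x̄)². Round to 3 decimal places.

Mean x̄ = (46 + 39 + 41 + 37 + 50 + 34 + 47 + 34 + 43)/9 = 41.2222
Numerator Σ_{t=1}^{8}(x_t−x̄)(x_{t+1}−x̄) = -205.9383
Denominator Σ(x_t−x̄)² = 263.5556
r_1 = -205.9383 / 263.5556 = -0.781

-0.781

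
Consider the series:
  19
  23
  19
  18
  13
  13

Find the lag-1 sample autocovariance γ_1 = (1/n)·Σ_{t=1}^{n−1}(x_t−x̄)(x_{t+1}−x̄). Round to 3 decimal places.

5.875

Mean x̄ = (19 + 23 + 19 + 18 + 13 + 13)/6 = 17.5000
Deviations: 1.5000, 5.5000, 1.5000, 0.5000, -4.5000, -4.5000
Σ_{t=1}^{5}(x_t−x̄)(x_{t+1}−x̄) = 35.2500
γ_1 = 35.2500 / 6 = 5.875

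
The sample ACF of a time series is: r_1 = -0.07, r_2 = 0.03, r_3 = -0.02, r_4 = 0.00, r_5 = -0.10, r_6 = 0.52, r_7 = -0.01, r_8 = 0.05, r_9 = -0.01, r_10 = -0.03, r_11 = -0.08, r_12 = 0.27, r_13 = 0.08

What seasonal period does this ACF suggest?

The largest autocorrelation is r_6 = 0.52, with a weaker echo at lag 12 (0.27); the remaining lags stay at or below 0.08.
The dominant spike at lag 6 indicates a seasonal period of 6.

6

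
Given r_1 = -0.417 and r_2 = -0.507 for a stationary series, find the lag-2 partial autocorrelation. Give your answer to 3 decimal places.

φ_{22} = (r_2 − r_1²) / (1 − r_1²)
r_1² = (-0.417)² = 0.173889
Numerator = -0.507 − 0.1739 = -0.6809; denominator = 1 − 0.1739 = 0.8261
φ_{22} = -0.6809 / 0.8261 = -0.824

-0.824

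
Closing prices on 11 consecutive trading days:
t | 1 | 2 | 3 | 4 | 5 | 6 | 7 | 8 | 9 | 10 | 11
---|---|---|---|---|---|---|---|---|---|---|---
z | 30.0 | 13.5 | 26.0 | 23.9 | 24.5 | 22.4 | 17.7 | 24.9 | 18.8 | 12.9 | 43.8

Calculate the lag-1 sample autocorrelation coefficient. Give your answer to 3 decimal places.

Mean z̄ = (30.0 + 13.5 + 26.0 + 23.9 + 24.5 + 22.4 + 17.7 + 24.9 + 18.8 + 12.9 + 43.8)/11 = 23.4909
Numerator Σ_{t=1}^{10}(z_t−z̄)(z_{t+1}−z̄) = -263.6246
Denominator Σ(z_t−z̄)² = 733.0091
r_1 = -263.6246 / 733.0091 = -0.360

-0.360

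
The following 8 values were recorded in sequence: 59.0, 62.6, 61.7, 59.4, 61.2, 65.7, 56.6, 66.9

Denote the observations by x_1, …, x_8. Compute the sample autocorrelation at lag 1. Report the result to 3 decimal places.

-0.610

Mean x̄ = (59.0 + 62.6 + 61.7 + 59.4 + 61.2 + 65.7 + 56.6 + 66.9)/8 = 61.6375
Σ(x_t−x̄)(x_{t+1}−x̄) = (-2.5386) + (0.0602) + (-0.1398) + (0.9789) + (-1.7773) + (-20.4648) + (-26.5098) = -50.3914
Denominator Σ(x_t−x̄)² = 82.6588
r_1 = -50.3914 / 82.6588 = -0.610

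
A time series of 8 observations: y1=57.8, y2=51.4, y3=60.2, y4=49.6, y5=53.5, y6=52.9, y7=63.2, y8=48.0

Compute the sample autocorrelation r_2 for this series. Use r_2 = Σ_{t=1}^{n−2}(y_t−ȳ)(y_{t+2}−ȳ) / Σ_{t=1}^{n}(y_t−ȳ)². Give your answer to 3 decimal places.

Mean ȳ = (57.8 + 51.4 + 60.2 + 49.6 + 53.5 + 52.9 + 63.2 + 48.0)/8 = 54.5750
Deviations from mean: 3.2250, -3.1750, 5.6250, -4.9750, -1.0750, -1.6750, 8.6250, -6.5750
Σ(y_t−ȳ)(y_{t+2}−ȳ) = (18.1406) + (15.7956) + (-6.0469) + (8.3331) + (-9.2719) + (11.0131) = 37.9638
Denominator Σ(y_t−ȳ)² = 198.4550
r_2 = 37.9638 / 198.4550 = 0.191

0.191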